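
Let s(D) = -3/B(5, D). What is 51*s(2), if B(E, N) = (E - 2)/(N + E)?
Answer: -357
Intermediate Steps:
B(E, N) = (-2 + E)/(E + N)
s(D) = -5 - D (s(D) = -3*(5 + D)/(-2 + 5) = -(5 + D) = -3*(5/3 + D/3) = -5 - D)
51*s(2) = 51*(-5 - 1*2) = 51*(-5 - 2) = 51*(-7) = -357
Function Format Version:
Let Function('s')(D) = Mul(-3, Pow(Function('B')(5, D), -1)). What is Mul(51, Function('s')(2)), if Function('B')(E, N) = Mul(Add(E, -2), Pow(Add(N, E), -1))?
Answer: -357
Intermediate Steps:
Function('B')(E, N) = Mul(Pow(Add(E, N), -1), Add(-2, E)) (Function('B')(E, N) = Mul(Add(-2, E), Pow(Add(E, N), -1)) = Mul(Pow(Add(E, N), -1), Add(-2, E)))
Function('s')(D) = Add(-5, Mul(-1, D)) (Function('s')(D) = Mul(-3, Pow(Mul(Pow(Add(5, D), -1), Add(-2, 5)), -1)) = Mul(-3, Pow(Mul(Pow(Add(5, D), -1), 3), -1)) = Mul(-3, Pow(Mul(3, Pow(Add(5, D), -1)), -1)) = Mul(-3, Add(Rational(5, 3), Mul(Rational(1, 3), D))) = Add(-5, Mul(-1, D)))
Mul(51, Function('s')(2)) = Mul(51, Add(-5, Mul(-1, 2))) = Mul(51, Add(-5, -2)) = Mul(51, -7) = -357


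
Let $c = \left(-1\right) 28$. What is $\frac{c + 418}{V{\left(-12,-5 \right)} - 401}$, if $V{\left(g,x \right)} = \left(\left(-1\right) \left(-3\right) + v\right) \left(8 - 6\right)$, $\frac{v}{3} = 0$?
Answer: $- \frac{78}{79} \approx -0.98734$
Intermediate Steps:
$v = 0$ ($v = 3 \cdot 0 = 0$)
$c = -28$
$V{\left(g,x \right)} = 6$ ($V{\left(g,x \right)} = \left(\left(-1\right) \left(-3\right) + 0\right) \left(8 - 6\right) = \left(3 + 0\right) 2 = 3 \cdot 2 = 6$)
$\frac{c + 418}{V{\left(-12,-5 \right)} - 401} = \frac{-28 + 418}{6 - 401} = \frac{390}{-395} = 390 \left(- \frac{1}{395}\right) = - \frac{78}{79}$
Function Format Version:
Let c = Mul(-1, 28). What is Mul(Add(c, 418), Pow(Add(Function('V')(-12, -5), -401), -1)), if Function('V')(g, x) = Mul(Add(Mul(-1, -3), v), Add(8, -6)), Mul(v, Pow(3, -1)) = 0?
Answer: Rational(-78, 79) ≈ -0.98734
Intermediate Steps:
v = 0 (v = Mul(3, 0) = 0)
c = -28
Function('V')(g, x) = 6 (Function('V')(g, x) = Mul(Add(Mul(-1, -3), 0), Add(8, -6)) = Mul(Add(3, 0), 2) = Mul(3, 2) = 6)
Mul(Add(c, 418), Pow(Add(Function('V')(-12, -5), -401), -1)) = Mul(Add(-28, 418), Pow(Add(6, -401), -1)) = Mul(390, Pow(-395, -1)) = Mul(390, Rational(-1, 395)) = Rational(-78, 79)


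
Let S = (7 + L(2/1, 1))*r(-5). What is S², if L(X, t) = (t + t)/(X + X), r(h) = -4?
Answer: 900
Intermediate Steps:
L(X, t) = t/X (L(X, t) = (2*t)/((2*X)) = (2*t)*(1/(2*X)) = t/X)
S = -30 (S = (7 + 1/(2/1))*(-4) = (7 + 1/(2*1))*(-4) = (7 + 1/2)*(-4) = (7 + 1*(½))*(-4) = (7 + ½)*(-4) = (15/2)*(-4) = -30)
S² = (-30)² = 900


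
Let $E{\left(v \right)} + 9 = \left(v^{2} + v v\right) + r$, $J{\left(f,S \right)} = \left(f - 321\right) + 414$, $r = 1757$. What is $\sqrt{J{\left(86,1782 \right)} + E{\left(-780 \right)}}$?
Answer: $\sqrt{1218727} \approx 1104.0$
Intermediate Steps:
$J{\left(f,S \right)} = 93 + f$ ($J{\left(f,S \right)} = \left(-321 + f\right) + 414 = 93 + f$)
$E{\left(v \right)} = 1748 + 2 v^{2}$ ($E{\left(v \right)} = -9 + \left(\left(v^{2} + v v\right) + 1757\right) = -9 + \left(\left(v^{2} + v^{2}\right) + 1757\right) = -9 + \left(2 v^{2} + 1757\right) = -9 + \left(1757 + 2 v^{2}\right) = 1748 + 2 v^{2}$)
$\sqrt{J{\left(86,1782 \right)} + E{\left(-780 \right)}} = \sqrt{\left(93 + 86\right) + \left(1748 + 2 \left(-780\right)^{2}\right)} = \sqrt{179 + \left(1748 + 2 \cdot 608400\right)} = \sqrt{179 + \left(1748 + 1216800\right)} = \sqrt{179 + 1218548} = \sqrt{1218727}$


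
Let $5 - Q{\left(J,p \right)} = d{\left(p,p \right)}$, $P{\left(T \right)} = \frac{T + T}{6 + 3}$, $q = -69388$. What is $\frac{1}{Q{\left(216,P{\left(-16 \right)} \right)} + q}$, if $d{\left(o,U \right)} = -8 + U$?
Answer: $- \frac{9}{624343} \approx -1.4415 \cdot 10^{-5}$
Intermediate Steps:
$P{\left(T \right)} = \frac{2 T}{9}$
$Q{\left(J,p \right)} = 13 - p$ ($Q{\left(J,p \right)} = 5 - \left(-8 + p\right) = 13 - p$)
$\frac{1}{Q{\left(216,P{\left(-16 \right)} \right)} + q} = \frac{1}{\left(13 - \frac{2}{9} \left(-16\right)\right) - 69388} = \frac{1}{\left(13 - - \frac{32}{9}\right) - 69388} = \frac{1}{\left(13 + \frac{32}{9}\right) - 69388} = \frac{1}{\frac{149}{9} - 69388} = \frac{1}{- \frac{624343}{9}} = - \frac{9}{624343}$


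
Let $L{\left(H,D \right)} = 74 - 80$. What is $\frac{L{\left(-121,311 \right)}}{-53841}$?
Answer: $\frac{2}{17947} \approx 0.00011144$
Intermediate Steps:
$L{\left(H,D \right)} = -6$ ($L{\left(H,D \right)} = 74 - 80 = -6$)
$\frac{L{\left(-121,311 \right)}}{-53841} = - \frac{6}{-53841} = \left(-6\right) \left(- \frac{1}{53841}\right) = \frac{2}{17947}$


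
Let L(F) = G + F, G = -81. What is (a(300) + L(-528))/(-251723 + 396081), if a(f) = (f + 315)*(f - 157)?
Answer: 43668/72179 ≈ 0.60500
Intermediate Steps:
a(f) = (-157 + f)*(315 + f) (a(f) = (315 + f)*(-157 + f) = (-157 + f)*(315 + f))
L(F) = -81 + F
(a(300) + L(-528))/(-251723 + 396081) = ((-49455 + 300**2 + 158*300) + (-81 - 528))/(-251723 + 396081) = ((-49455 + 90000 + 47400) - 609)/144358 = (87945 - 609)*(1/144358) = 87336*(1/144358) = 43668/72179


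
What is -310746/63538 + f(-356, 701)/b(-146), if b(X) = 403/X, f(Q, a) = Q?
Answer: 1588610225/12802907 ≈ 124.08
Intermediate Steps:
-310746/63538 + f(-356, 701)/b(-146) = -310746/63538 - 356/(403/(-146)) = -310746*1/63538 - 356/(403*(-1/146)) = -155373/31769 - 356/(-403/146) = -155373/31769 - 356*(-146/403) = -155373/31769 + 51976/403 = 1588610225/12802907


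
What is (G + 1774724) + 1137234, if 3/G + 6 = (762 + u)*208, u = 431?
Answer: 722567434207/248138 ≈ 2.9120e+6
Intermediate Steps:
G = 3/248138 (G = 3/(-6 + (762 + 431)*208) = 3/(-6 + 1193*208) = 3/(-6 + 248144) = 3/248138 ≈ 1.2090e-5)
(G + 1774724) + 1137234 = (3/248138 + 1774724) + 1137234 = 440376463915/248138 + 1137234 = 722567434207/248138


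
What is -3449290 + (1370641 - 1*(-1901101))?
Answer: -177548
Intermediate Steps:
-3449290 + (1370641 - 1*(-1901101)) = -3449290 + (1370641 + 1901101) = -3449290 + 3271742 = -177548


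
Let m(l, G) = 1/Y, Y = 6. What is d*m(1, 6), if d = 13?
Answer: 13/6 ≈ 2.1667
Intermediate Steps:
m(l, G) = ⅙ (m(l, G) = 1/6 = ⅙)
d*m(1, 6) = 13*(⅙) = 13/6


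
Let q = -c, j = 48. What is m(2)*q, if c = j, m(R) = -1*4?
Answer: 192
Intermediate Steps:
m(R) = -4
c = 48
q = -48 (q = -1*48 = -48)
m(2)*q = -4*(-48) = 192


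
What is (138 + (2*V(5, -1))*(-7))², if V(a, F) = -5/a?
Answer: 23104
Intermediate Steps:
(138 + (2*V(5, -1))*(-7))² = (138 + (2*(-5/5))*(-7))² = (138 + (2*(-5*⅕))*(-7))² = (138 + (2*(-1))*(-7))² = (138 - 2*(-7))² = (138 + 14)² = 152² = 23104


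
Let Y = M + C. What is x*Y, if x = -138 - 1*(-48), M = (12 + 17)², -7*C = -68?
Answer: -535950/7 ≈ -76564.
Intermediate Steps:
C = 68/7 (C = -⅐*(-68) = 68/7 ≈ 9.7143)
M = 841 (M = 29² = 841)
x = -90 (x = -138 + 48 = -90)
Y = 5955/7 (Y = 841 + 68/7 = 5955/7 ≈ 850.71)
x*Y = -90*5955/7 = -535950/7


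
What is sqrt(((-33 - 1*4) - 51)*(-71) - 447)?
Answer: sqrt(5801) ≈ 76.164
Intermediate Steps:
sqrt(((-33 - 1*4) - 51)*(-71) - 447) = sqrt(((-33 - 4) - 51)*(-71) - 447) = sqrt((-37 - 51)*(-71) - 447) = sqrt(-88*(-71) - 447) = sqrt(6248 - 447) = sqrt(5801)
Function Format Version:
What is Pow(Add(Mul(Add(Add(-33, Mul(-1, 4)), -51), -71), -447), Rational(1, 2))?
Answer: Pow(5801, Rational(1, 2)) ≈ 76.164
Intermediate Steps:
Pow(Add(Mul(Add(Add(-33, Mul(-1, 4)), -51), -71), -447), Rational(1, 2)) = Pow(Add(Mul(Add(Add(-33, -4), -51), -71), -447), Rational(1, 2)) = Pow(Add(Mul(Add(-37, -51), -71), -447), Rational(1, 2)) = Pow(Add(Mul(-88, -71), -447), Rational(1, 2)) = Pow(Add(6248, -447), Rational(1, 2)) = Pow(5801, Rational(1, 2))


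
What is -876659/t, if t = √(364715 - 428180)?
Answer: 876659*I*√63465/63465 ≈ 3479.9*I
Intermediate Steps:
t = I*√63465 (t = √(-63465) = I*√63465 ≈ 251.92*I)
-876659/t = -876659*(-I*√63465/63465) = -(-876659)*I*√63465/63465 = 876659*I*√63465/63465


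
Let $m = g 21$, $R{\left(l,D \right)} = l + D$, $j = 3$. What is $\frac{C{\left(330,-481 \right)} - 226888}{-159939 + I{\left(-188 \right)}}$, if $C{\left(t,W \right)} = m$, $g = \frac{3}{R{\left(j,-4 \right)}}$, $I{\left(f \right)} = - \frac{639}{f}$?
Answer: $\frac{42666788}{30067893} \approx 1.419$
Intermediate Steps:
$R{\left(l,D \right)} = D + l$
$g = -3$ ($g = \frac{3}{-4 + 3} = \frac{3}{-1} = 3 \left(-1\right) = -3$)
$m = -63$ ($m = \left(-3\right) 21 = -63$)
$C{\left(t,W \right)} = -63$
$\frac{C{\left(330,-481 \right)} - 226888}{-159939 + I{\left(-188 \right)}} = \frac{-63 - 226888}{-159939 - \frac{639}{-188}} = \frac{-63 - 226888}{-159939 - - \frac{639}{188}} = \frac{-63 - 226888}{-159939 + \frac{639}{188}} = - \frac{226951}{- \frac{30067893}{188}} = \left(-226951\right) \left(- \frac{188}{30067893}\right) = \frac{42666788}{30067893}$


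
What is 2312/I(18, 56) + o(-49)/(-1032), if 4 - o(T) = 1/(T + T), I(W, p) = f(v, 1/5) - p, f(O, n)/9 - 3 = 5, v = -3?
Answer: 4871253/33712 ≈ 144.50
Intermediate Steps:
f(O, n) = 72 (f(O, n) = 27 + 9*5 = 27 + 45 = 72)
I(W, p) = 72 - p
o(T) = 4 - 1/(2*T) (o(T) = 4 - 1/(T + T) = 4 - 1/(2*T))
2312/I(18, 56) + o(-49)/(-1032) = 2312/(72 - 1*56) + (4 - ½/(-49))/(-1032) = 2312/(72 - 56) + (4 - ½*(-1/49))*(-1/1032) = 2312/16 + (4 + 1/98)*(-1/1032) = 2312*(1/16) + (393/98)*(-1/1032) = 289/2 - 131/33712 = 4871253/33712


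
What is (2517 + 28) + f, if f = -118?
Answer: 2427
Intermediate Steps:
(2517 + 28) + f = (2517 + 28) - 118 = 2545 - 118 = 2427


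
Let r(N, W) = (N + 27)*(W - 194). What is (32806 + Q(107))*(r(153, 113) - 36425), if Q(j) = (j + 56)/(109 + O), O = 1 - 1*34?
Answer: -127176836095/76 ≈ -1.6734e+9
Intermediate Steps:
O = -33 (O = 1 - 34 = -33)
r(N, W) = (-194 + W)*(27 + N) (r(N, W) = (27 + N)*(-194 + W) = (-194 + W)*(27 + N))
Q(j) = 14/19 + j/76 (Q(j) = (j + 56)/(109 - 33) = (56 + j)/76 = (56 + j)*(1/76) = 14/19 + j/76)
(32806 + Q(107))*(r(153, 113) - 36425) = (32806 + (14/19 + (1/76)*107))*((-5238 - 194*153 + 27*113 + 153*113) - 36425) = (32806 + (14/19 + 107/76))*((-5238 - 29682 + 3051 + 17289) - 36425) = (32806 + 163/76)*(-14580 - 36425) = (2493419/76)*(-51005) = -127176836095/76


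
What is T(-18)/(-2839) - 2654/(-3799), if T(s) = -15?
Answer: 7591691/10785361 ≈ 0.70389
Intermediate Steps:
T(-18)/(-2839) - 2654/(-3799) = -15/(-2839) - 2654/(-3799) = -15*(-1/2839) - 2654*(-1/3799) = 15/2839 + 2654/3799 = 7591691/10785361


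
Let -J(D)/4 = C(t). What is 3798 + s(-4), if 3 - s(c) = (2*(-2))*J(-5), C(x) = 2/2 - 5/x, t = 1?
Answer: 3865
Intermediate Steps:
C(x) = 1 - 5/x (C(x) = 2*(½) - 5/x = 1 - 5/x)
J(D) = 16 (J(D) = -4*(-5 + 1)/1 = -4*(-4) = 16)
s(c) = 67 (s(c) = 3 - 2*(-2)*16 = 3 - (-4)*16 = 3 - 1*(-64) = 3 + 64 = 67)
3798 + s(-4) = 3798 + 67 = 3865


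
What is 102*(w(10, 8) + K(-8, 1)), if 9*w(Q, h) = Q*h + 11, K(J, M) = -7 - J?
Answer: 3400/3 ≈ 1133.3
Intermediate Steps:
w(Q, h) = 11/9 + Q*h/9 (w(Q, h) = (Q*h + 11)/9 = (11 + Q*h)/9 = 11/9 + Q*h/9)
102*(w(10, 8) + K(-8, 1)) = 102*((11/9 + (⅑)*10*8) + (-7 - 1*(-8))) = 102*((11/9 + 80/9) + (-7 + 8)) = 102*(91/9 + 1) = 102*(100/9) = 3400/3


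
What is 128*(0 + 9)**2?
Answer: 10368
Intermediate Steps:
128*(0 + 9)**2 = 128*9**2 = 128*81 = 10368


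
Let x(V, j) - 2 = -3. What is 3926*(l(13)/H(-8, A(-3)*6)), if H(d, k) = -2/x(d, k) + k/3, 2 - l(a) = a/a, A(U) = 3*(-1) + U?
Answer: -1963/5 ≈ -392.60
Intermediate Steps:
A(U) = -3 + U
x(V, j) = -1 (x(V, j) = 2 - 3 = -1)
l(a) = 1 (l(a) = 2 - a/a = 2 - 1*1 = 2 - 1 = 1)
H(d, k) = 2 + k/3 (H(d, k) = -2/(-1) + k/3 = -2*(-1) + k*(⅓) = 2 + k/3)
3926*(l(13)/H(-8, A(-3)*6)) = 3926*(1/(2 + ((-3 - 3)*6)/3)) = 3926*(1/(2 + (-6*6)/3)) = 3926*(1/(2 + (⅓)*(-36))) = 3926*(1/(2 - 12)) = 3926*(1/(-10)) = 3926*(1*(-⅒)) = 3926*(-⅒) = -1963/5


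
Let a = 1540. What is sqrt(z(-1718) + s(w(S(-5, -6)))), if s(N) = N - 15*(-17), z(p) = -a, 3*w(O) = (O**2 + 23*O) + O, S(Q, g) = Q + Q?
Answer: I*sqrt(11985)/3 ≈ 36.492*I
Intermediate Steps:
S(Q, g) = 2*Q
w(O) = 8*O + O**2/3 (w(O) = ((O**2 + 23*O) + O)/3 = (O**2 + 24*O)/3 = 8*O + O**2/3)
z(p) = -1540 (z(p) = -1*1540 = -1540)
s(N) = 255 + N (s(N) = N + 255 = 255 + N)
sqrt(z(-1718) + s(w(S(-5, -6)))) = sqrt(-1540 + (255 + (2*(-5))*(24 + 2*(-5))/3)) = sqrt(-1540 + (255 + (1/3)*(-10)*(24 - 10))) = sqrt(-1540 + (255 + (1/3)*(-10)*14)) = sqrt(-1540 + (255 - 140/3)) = sqrt(-1540 + 625/3) = sqrt(-3995/3) = I*sqrt(11985)/3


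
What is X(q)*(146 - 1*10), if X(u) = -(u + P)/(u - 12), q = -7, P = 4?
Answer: -408/19 ≈ -21.474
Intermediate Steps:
X(u) = -(4 + u)/(-12 + u) (X(u) = -(u + 4)/(u - 12) = -(4 + u)/(-12 + u))
X(q)*(146 - 1*10) = ((-4 - 1*(-7))/(-12 - 7))*(146 - 1*10) = ((-4 + 7)/(-19))*(146 - 10) = -1/19*3*136 = -3/19*136 = -408/19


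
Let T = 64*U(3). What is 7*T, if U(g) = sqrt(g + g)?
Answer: 448*sqrt(6) ≈ 1097.4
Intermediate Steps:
U(g) = sqrt(2)*sqrt(g) (U(g) = sqrt(2*g) = sqrt(2)*sqrt(g))
T = 64*sqrt(6) (T = 64*(sqrt(2)*sqrt(3)) = 64*sqrt(6) ≈ 156.77)
7*T = 7*(64*sqrt(6)) = 448*sqrt(6)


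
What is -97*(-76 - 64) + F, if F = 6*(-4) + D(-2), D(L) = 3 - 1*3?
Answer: 13556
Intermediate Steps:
D(L) = 0 (D(L) = 3 - 3 = 0)
F = -24 (F = 6*(-4) + 0 = -24 + 0 = -24)
-97*(-76 - 64) + F = -97*(-76 - 64) - 24 = -97*(-140) - 24 = 13580 - 24 = 13556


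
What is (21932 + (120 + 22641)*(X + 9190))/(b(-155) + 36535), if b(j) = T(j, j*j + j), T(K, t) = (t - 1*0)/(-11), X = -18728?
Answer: -217072486/34365 ≈ -6316.7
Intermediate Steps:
T(K, t) = -t/11 (T(K, t) = (t + 0)*(-1/11) = t*(-1/11) = -t/11)
b(j) = -j/11 - j²/11 (b(j) = -(j*j + j)/11 = -(j² + j)/11 = -(j + j²)/11 = -j/11 - j²/11)
(21932 + (120 + 22641)*(X + 9190))/(b(-155) + 36535) = (21932 + (120 + 22641)*(-18728 + 9190))/(-1/11*(-155)*(1 - 155) + 36535) = (21932 + 22761*(-9538))/(-1/11*(-155)*(-154) + 36535) = (21932 - 217094418)/(-2170 + 36535) = -217072486/34365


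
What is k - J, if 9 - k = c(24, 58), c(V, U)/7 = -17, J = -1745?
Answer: 1873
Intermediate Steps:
c(V, U) = -119 (c(V, U) = 7*(-17) = -119)
k = 128 (k = 9 - 1*(-119) = 9 + 119 = 128)
k - J = 128 - 1*(-1745) = 128 + 1745 = 1873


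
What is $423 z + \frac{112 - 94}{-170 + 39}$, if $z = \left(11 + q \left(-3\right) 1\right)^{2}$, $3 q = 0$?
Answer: $\frac{6704955}{131} \approx 51183.0$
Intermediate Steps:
$q = 0$ ($q = \frac{1}{3} \cdot 0 = 0$)
$z = 121$ ($z = \left(11 + 0 \left(-3\right) 1\right)^{2} = \left(11 + 0 \cdot 1\right)^{2} = \left(11 + 0\right)^{2} = 11^{2} = 121$)
$423 z + \frac{112 - 94}{-170 + 39} = 423 \cdot 121 + \frac{112 - 94}{-170 + 39} = 51183 + \frac{18}{-131} = 51183 + 18 \left(- \frac{1}{131}\right) = 51183 - \frac{18}{131} = \frac{6704955}{131}$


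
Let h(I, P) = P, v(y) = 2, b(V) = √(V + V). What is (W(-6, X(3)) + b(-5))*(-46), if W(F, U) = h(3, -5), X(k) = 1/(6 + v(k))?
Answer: 230 - 46*I*√10 ≈ 230.0 - 145.46*I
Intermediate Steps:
b(V) = √2*√V (b(V) = √(2*V) = √2*√V)
X(k) = ⅛ (X(k) = 1/(6 + 2) = 1/8 = ⅛)
W(F, U) = -5
(W(-6, X(3)) + b(-5))*(-46) = (-5 + √2*√(-5))*(-46) = (-5 + √2*(I*√5))*(-46) = (-5 + I*√10)*(-46) = 230 - 46*I*√10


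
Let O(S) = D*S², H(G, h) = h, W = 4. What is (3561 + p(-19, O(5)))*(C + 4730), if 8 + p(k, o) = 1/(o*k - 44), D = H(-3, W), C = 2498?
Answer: 12481005017/486 ≈ 2.5681e+7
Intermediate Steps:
D = 4
O(S) = 4*S²
p(k, o) = -8 + 1/(-44 + k*o) (p(k, o) = -8 + 1/(o*k - 44) = -8 + 1/(k*o - 44) = -8 + 1/(-44 + k*o))
(3561 + p(-19, O(5)))*(C + 4730) = (3561 + (353 - 8*(-19)*4*5²)/(-44 - 76*5²))*(2498 + 4730) = (3561 + (353 - 8*(-19)*4*25)/(-44 - 76*25))*7228 = (3561 + (353 - 8*(-19)*100)/(-44 - 19*100))*7228 = (3561 + (353 + 15200)/(-44 - 1900))*7228 = (3561 + 15553/(-1944))*7228 = (3561 - 1/1944*15553)*7228 = (3561 - 15553/1944)*7228 = (6907031/1944)*7228 = 12481005017/486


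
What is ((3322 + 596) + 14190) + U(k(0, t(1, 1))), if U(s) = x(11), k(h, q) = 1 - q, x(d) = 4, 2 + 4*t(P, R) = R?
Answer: 18112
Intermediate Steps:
t(P, R) = -1/2 + R/4
U(s) = 4
((3322 + 596) + 14190) + U(k(0, t(1, 1))) = ((3322 + 596) + 14190) + 4 = (3918 + 14190) + 4 = 18108 + 4 = 18112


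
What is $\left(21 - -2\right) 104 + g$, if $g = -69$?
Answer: $2323$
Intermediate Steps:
$\left(21 - -2\right) 104 + g = \left(21 - -2\right) 104 - 69 = \left(21 + \left(-14 + 16\right)\right) 104 - 69 = \left(21 + 2\right) 104 - 69 = 23 \cdot 104 - 69 = 2392 - 69 = 2323$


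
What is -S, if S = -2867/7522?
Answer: 2867/7522 ≈ 0.38115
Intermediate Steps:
S = -2867/7522 (S = -2867*1/7522 = -2867/7522 ≈ -0.38115)
-S = -1*(-2867/7522) = 2867/7522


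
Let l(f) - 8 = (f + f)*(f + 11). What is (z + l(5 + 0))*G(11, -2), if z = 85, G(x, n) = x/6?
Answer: 2783/6 ≈ 463.83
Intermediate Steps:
G(x, n) = x/6 (G(x, n) = x*(1/6) = x/6)
l(f) = 8 + 2*f*(11 + f) (l(f) = 8 + (f + f)*(f + 11) = 8 + (2*f)*(11 + f) = 8 + 2*f*(11 + f))
(z + l(5 + 0))*G(11, -2) = (85 + (8 + 2*(5 + 0)**2 + 22*(5 + 0)))*((1/6)*11) = (85 + (8 + 2*5**2 + 22*5))*(11/6) = (85 + (8 + 2*25 + 110))*(11/6) = (85 + (8 + 50 + 110))*(11/6) = (85 + 168)*(11/6) = 253*(11/6) = 2783/6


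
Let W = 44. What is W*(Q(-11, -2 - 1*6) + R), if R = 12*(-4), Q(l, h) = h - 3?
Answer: -2596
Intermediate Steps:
Q(l, h) = -3 + h
R = -48
W*(Q(-11, -2 - 1*6) + R) = 44*((-3 + (-2 - 1*6)) - 48) = 44*((-3 + (-2 - 6)) - 48) = 44*((-3 - 8) - 48) = 44*(-11 - 48) = 44*(-59) = -2596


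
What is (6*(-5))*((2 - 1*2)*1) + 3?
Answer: 3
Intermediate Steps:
(6*(-5))*((2 - 1*2)*1) + 3 = -30*(2 - 2) + 3 = -0 + 3 = -30*0 + 3 = 0 + 3 = 3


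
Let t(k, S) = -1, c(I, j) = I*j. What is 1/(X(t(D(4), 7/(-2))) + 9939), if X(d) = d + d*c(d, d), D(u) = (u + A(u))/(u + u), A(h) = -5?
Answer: 1/9937 ≈ 0.00010063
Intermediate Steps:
D(u) = (-5 + u)/(2*u) (D(u) = (u - 5)/(u + u) = (-5 + u)/((2*u)) = (-5 + u)*(1/(2*u)) = (-5 + u)/(2*u))
X(d) = d + d³ (X(d) = d + d*(d*d) = d + d*d² = d + d³)
1/(X(t(D(4), 7/(-2))) + 9939) = 1/((-1 + (-1)³) + 9939) = 1/((-1 - 1) + 9939) = 1/(-2 + 9939) = 1/9937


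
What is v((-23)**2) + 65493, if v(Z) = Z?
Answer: 66022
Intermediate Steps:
v((-23)**2) + 65493 = (-23)**2 + 65493 = 529 + 65493 = 66022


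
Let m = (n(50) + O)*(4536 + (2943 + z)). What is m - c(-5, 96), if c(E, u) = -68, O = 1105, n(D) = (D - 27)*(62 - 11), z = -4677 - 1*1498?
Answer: 2970580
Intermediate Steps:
z = -6175 (z = -4677 - 1498 = -6175)
n(D) = -1377 + 51*D (n(D) = (-27 + D)*51 = -1377 + 51*D)
m = 2970512 (m = ((-1377 + 51*50) + 1105)*(4536 + (2943 - 6175)) = ((-1377 + 2550) + 1105)*(4536 - 3232) = (1173 + 1105)*1304 = 2278*1304 = 2970512)
m - c(-5, 96) = 2970512 - 1*(-68) = 2970512 + 68 = 2970580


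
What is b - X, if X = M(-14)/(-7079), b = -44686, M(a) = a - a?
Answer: -44686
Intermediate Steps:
M(a) = 0
X = 0 (X = 0/(-7079) = 0*(-1/7079) = 0)
b - X = -44686 - 1*0 = -44686 + 0 = -44686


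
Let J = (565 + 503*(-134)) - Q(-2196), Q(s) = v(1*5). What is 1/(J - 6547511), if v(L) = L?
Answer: -1/6614353 ≈ -1.5119e-7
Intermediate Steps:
Q(s) = 5 (Q(s) = 1*5 = 5)
J = -66842 (J = (565 + 503*(-134)) - 1*5 = (565 - 67402) - 5 = -66837 - 5 = -66842)
1/(J - 6547511) = 1/(-66842 - 6547511) = 1/(-6614353) = -1/6614353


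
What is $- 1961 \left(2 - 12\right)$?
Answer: $19610$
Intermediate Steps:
$- 1961 \left(2 - 12\right) = \left(-1961\right) \left(-10\right) = 19610$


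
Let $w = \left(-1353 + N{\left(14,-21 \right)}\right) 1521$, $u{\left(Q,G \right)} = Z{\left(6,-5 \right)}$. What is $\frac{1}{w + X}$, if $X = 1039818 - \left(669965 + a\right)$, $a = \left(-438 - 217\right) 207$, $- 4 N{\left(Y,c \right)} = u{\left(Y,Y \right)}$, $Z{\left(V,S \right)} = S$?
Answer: $- \frac{4}{6202295} \approx -6.4492 \cdot 10^{-7}$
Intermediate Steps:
$u{\left(Q,G \right)} = -5$
$N{\left(Y,c \right)} = \frac{5}{4}$ ($N{\left(Y,c \right)} = \left(- \frac{1}{4}\right) \left(-5\right) = \frac{5}{4}$)
$a = -135585$ ($a = \left(-655\right) 207 = -135585$)
$w = - \frac{8224047}{4}$ ($w = \left(-1353 + \frac{5}{4}\right) 1521 = \left(- \frac{5407}{4}\right) 1521 = - \frac{8224047}{4} \approx -2.056 \cdot 10^{6}$)
$X = 505438$ ($X = 1039818 - 534380 = 505438$)
$\frac{1}{w + X} = \frac{1}{- \frac{8224047}{4} + 505438} = \frac{1}{- \frac{6202295}{4}} = - \frac{4}{6202295}$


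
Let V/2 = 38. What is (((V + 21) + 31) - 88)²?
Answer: 1600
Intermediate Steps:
V = 76 (V = 2*38 = 76)
(((V + 21) + 31) - 88)² = (((76 + 21) + 31) - 88)² = ((97 + 31) - 88)² = (128 - 88)² = 40² = 1600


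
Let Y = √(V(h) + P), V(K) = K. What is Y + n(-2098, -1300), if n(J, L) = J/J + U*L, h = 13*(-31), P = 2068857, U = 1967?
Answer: -2557099 + √2068454 ≈ -2.5557e+6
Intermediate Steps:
h = -403
n(J, L) = 1 + 1967*L (n(J, L) = J/J + 1967*L = 1 + 1967*L)
Y = √2068454 (Y = √(-403 + 2068857) = √2068454 ≈ 1438.2)
Y + n(-2098, -1300) = √2068454 + (1 + 1967*(-1300)) = √2068454 + (1 - 2557100) = √2068454 - 2557099 = -2557099 + √2068454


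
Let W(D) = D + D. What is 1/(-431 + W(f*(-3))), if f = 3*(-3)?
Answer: -1/377 ≈ -0.0026525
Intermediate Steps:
f = -9
W(D) = 2*D
1/(-431 + W(f*(-3))) = 1/(-431 + 2*(-9*(-3))) = 1/(-431 + 2*27) = 1/(-431 + 54) = 1/(-377) = -1/377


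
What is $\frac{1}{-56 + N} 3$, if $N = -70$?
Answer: $- \frac{1}{42} \approx -0.02381$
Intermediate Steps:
$\frac{1}{-56 + N} 3 = \frac{1}{-56 - 70} \cdot 3 = \frac{1}{-126} \cdot 3 = \left(- \frac{1}{126}\right) 3 = - \frac{1}{42}$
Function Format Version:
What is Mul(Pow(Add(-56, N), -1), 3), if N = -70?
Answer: Rational(-1, 42) ≈ -0.023810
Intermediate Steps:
Mul(Pow(Add(-56, N), -1), 3) = Mul(Pow(Add(-56, -70), -1), 3) = Mul(Pow(-126, -1), 3) = Mul(Rational(-1, 126), 3) = Rational(-1, 42)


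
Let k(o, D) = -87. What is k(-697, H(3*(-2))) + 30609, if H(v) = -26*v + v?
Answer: 30522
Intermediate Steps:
H(v) = -25*v
k(-697, H(3*(-2))) + 30609 = -87 + 30609 = 30522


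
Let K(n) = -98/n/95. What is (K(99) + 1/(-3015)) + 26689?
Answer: 3363533248/126027 ≈ 26689.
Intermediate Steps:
K(n) = -98/(95*n) (K(n) = -98/n*(1/95) = -98/(95*n))
(K(99) + 1/(-3015)) + 26689 = (-98/95/99 + 1/(-3015)) + 26689 = (-98/95*1/99 - 1/3015) + 26689 = (-98/9405 - 1/3015) + 26689 = -1355/126027 + 26689 = 3363533248/126027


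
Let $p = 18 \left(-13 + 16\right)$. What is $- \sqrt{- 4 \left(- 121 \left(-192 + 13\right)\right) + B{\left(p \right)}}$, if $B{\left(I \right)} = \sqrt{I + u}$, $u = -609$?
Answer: $- \sqrt{-86636 + i \sqrt{555}} \approx -0.040019 - 294.34 i$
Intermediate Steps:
$p = 54$ ($p = 18 \cdot 3 = 54$)
$B{\left(I \right)} = \sqrt{-609 + I}$ ($B{\left(I \right)} = \sqrt{I - 609} = \sqrt{-609 + I}$)
$- \sqrt{- 4 \left(- 121 \left(-192 + 13\right)\right) + B{\left(p \right)}} = - \sqrt{- 4 \left(- 121 \left(-192 + 13\right)\right) + \sqrt{-609 + 54}} = - \sqrt{- 4 \left(\left(-121\right) \left(-179\right)\right) + \sqrt{-555}} = - \sqrt{\left(-4\right) 21659 + i \sqrt{555}} = - \sqrt{-86636 + i \sqrt{555}}$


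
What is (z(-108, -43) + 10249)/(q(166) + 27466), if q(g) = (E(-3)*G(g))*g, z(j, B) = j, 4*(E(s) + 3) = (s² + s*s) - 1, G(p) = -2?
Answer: 10141/27051 ≈ 0.37488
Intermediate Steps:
E(s) = -13/4 + s²/2 (E(s) = -3 + ((s² + s*s) - 1)/4 = -3 + ((s² + s²) - 1)/4 = -3 + (2*s² - 1)/4 = -3 + (-1 + 2*s²)/4 = -3 + (-¼ + s²/2) = -13/4 + s²/2)
q(g) = -5*g/2 (q(g) = ((-13/4 + (½)*(-3)²)*(-2))*g = ((-13/4 + (½)*9)*(-2))*g = ((-13/4 + 9/2)*(-2))*g = ((5/4)*(-2))*g = -5*g/2)
(z(-108, -43) + 10249)/(q(166) + 27466) = (-108 + 10249)/(-5/2*166 + 27466) = 10141/(-415 + 27466) = 10141/27051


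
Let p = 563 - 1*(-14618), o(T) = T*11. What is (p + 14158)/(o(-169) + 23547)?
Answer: 29339/21688 ≈ 1.3528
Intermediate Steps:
o(T) = 11*T
p = 15181 (p = 563 + 14618 = 15181)
(p + 14158)/(o(-169) + 23547) = (15181 + 14158)/(11*(-169) + 23547) = 29339/(-1859 + 23547) = 29339/21688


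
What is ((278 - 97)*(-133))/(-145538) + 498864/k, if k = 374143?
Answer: 81610413271/54452023934 ≈ 1.4988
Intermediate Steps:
((278 - 97)*(-133))/(-145538) + 498864/k = ((278 - 97)*(-133))/(-145538) + 498864/374143 = (181*(-133))*(-1/145538) + 498864*(1/374143) = -24073*(-1/145538) + 498864/374143 = 24073/145538 + 498864/374143 = 81610413271/54452023934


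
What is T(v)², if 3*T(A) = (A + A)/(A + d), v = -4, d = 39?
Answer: 64/11025 ≈ 0.0058050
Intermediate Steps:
T(A) = 2*A/(3*(39 + A)) (T(A) = ((A + A)/(A + 39))/3 = ((2*A)/(39 + A))/3 = (2*A/(39 + A))/3 = 2*A/(3*(39 + A)))
T(v)² = ((⅔)*(-4)/(39 - 4))² = ((⅔)*(-4)/35)² = ((⅔)*(-4)*(1/35))² = (-8/105)² = 64/11025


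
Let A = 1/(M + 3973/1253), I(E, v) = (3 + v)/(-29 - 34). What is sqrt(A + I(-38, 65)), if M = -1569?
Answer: I*sqrt(447604882403)/643776 ≈ 1.0392*I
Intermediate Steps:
I(E, v) = -1/21 - v/63 (I(E, v) = (3 + v)/(-63) = (3 + v)*(-1/63) = -1/21 - v/63)
A = -1253/1961984 (A = 1/(-1569 + 3973/1253) = 1/(-1961984/1253) = -1253/1961984 ≈ -0.00063864)
sqrt(A + I(-38, 65)) = sqrt(-1253/1961984 + (-1/21 - 1/63*65)) = sqrt(-1253/1961984 + (-1/21 - 65/63)) = sqrt(-1253/1961984 - 68/63) = sqrt(-133493851/123604992) = I*sqrt(447604882403)/643776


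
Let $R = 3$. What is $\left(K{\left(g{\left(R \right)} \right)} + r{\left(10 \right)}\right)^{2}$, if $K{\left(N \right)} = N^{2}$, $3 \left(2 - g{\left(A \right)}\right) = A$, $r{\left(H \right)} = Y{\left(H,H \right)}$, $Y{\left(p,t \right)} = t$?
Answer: $121$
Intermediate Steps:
$r{\left(H \right)} = H$
$g{\left(A \right)} = 2 - \frac{A}{3}$
$\left(K{\left(g{\left(R \right)} \right)} + r{\left(10 \right)}\right)^{2} = \left(\left(2 - 1\right)^{2} + 10\right)^{2} = \left(1^{2} + 10\right)^{2} = \left(1 + 10\right)^{2} = 11^{2} = 121$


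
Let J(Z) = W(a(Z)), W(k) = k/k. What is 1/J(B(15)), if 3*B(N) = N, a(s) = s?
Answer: 1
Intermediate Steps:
B(N) = N/3
W(k) = 1
J(Z) = 1
1/J(B(15)) = 1/1 = 1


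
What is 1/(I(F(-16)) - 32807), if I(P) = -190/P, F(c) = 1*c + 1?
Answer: -3/98383 ≈ -3.0493e-5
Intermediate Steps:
F(c) = 1 + c (F(c) = c + 1 = 1 + c)
1/(I(F(-16)) - 32807) = 1/(-190/(1 - 16) - 32807) = 1/(-190/(-15) - 32807) = 1/(-190*(-1/15) - 32807) = 1/(38/3 - 32807) = 1/(-98383/3) = -3/98383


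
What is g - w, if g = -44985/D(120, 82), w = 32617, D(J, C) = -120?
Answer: -257937/8 ≈ -32242.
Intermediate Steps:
g = 2999/8 (g = -44985/(-120) = -44985*(-1/120) = 2999/8 ≈ 374.88)
g - w = 2999/8 - 1*32617 = 2999/8 - 32617 = -257937/8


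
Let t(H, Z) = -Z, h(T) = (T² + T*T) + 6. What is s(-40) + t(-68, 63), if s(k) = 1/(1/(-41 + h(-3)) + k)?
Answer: -42920/681 ≈ -63.025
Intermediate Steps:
h(T) = 6 + 2*T² (h(T) = (T² + T²) + 6 = 2*T² + 6 = 6 + 2*T²)
s(k) = 1/(-1/17 + k) (s(k) = 1/(1/(-41 + (6 + 2*(-3)²)) + k) = 1/(1/(-41 + (6 + 2*9)) + k) = 1/(1/(-41 + (6 + 18)) + k) = 1/(1/(-41 + 24) + k) = 1/(1/(-17) + k) = 1/(-1/17 + k))
s(-40) + t(-68, 63) = 17/(-1 + 17*(-40)) - 1*63 = 17/(-1 - 680) - 63 = 17/(-681) - 63 = 17*(-1/681) - 63 = -17/681 - 63 = -42920/681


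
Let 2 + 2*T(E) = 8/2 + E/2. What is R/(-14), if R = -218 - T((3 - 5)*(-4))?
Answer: 221/14 ≈ 15.786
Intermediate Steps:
T(E) = 1 + E/4 (T(E) = -1 + (8/2 + E/2)/2 = -1 + (8*(½) + E*(½))/2 = -1 + (4 + E/2)/2 = -1 + (2 + E/4) = 1 + E/4)
R = -221 (R = -218 - (1 + ((3 - 5)*(-4))/4) = -218 - (1 + (-2*(-4))/4) = -218 - (1 + (¼)*8) = -218 - (1 + 2) = -218 - 1*3 = -218 - 3 = -221)
R/(-14) = -221/(-14) = -221*(-1/14) = 221/14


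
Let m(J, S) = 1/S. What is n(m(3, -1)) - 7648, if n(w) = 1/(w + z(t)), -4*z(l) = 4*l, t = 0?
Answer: -7649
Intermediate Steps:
z(l) = -l
n(w) = 1/w (n(w) = 1/(w - 1*0) = 1/(w + 0) = 1/w)
n(m(3, -1)) - 7648 = 1/(1/(-1)) - 7648 = 1/(-1) - 7648 = -1 - 7648 = -7649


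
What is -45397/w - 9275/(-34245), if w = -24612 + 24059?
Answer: 311949868/3787497 ≈ 82.363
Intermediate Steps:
w = -553
-45397/w - 9275/(-34245) = -45397/(-553) - 9275/(-34245) = -45397*(-1/553) - 9275*(-1/34245) = 45397/553 + 1855/6849 = 311949868/3787497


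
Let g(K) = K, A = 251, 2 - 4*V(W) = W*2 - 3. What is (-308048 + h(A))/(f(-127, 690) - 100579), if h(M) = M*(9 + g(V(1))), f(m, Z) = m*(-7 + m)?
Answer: 1222403/334244 ≈ 3.6572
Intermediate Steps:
V(W) = 5/4 - W/2 (V(W) = 1/2 - (W*2 - 3)/4 = 1/2 - (2*W - 3)/4 = 1/2 - (-3 + 2*W)/4 = 1/2 + (3/4 - W/2) = 5/4 - W/2)
h(M) = 39*M/4 (h(M) = M*(9 + (5/4 - 1/2*1)) = M*(9 + (5/4 - 1/2)) = M*(9 + 3/4) = M*(39/4) = 39*M/4)
(-308048 + h(A))/(f(-127, 690) - 100579) = (-308048 + (39/4)*251)/(-127*(-7 - 127) - 100579) = (-308048 + 9789/4)/(-127*(-134) - 100579) = -1222403/(4*(17018 - 100579)) = -1222403/4/(-83561) = -1222403/4*(-1/83561) = 1222403/334244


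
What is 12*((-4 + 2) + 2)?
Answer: 0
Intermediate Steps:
12*((-4 + 2) + 2) = 12*(-2 + 2) = 12*0 = 0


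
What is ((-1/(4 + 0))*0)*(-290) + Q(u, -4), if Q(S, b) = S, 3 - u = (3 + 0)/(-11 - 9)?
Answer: 63/20 ≈ 3.1500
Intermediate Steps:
u = 63/20 (u = 3 - (3 + 0)/(-11 - 9) = 3 - 3/(-20) = 3 - 3*(-1)/20 = 3 - 1*(-3/20) = 3 + 3/20 = 63/20 ≈ 3.1500)
((-1/(4 + 0))*0)*(-290) + Q(u, -4) = ((-1/(4 + 0))*0)*(-290) + 63/20 = ((-1/4)*0)*(-290) + 63/20 = (((1/4)*(-1))*0)*(-290) + 63/20 = -1/4*0*(-290) + 63/20 = 0*(-290) + 63/20 = 0 + 63/20 = 63/20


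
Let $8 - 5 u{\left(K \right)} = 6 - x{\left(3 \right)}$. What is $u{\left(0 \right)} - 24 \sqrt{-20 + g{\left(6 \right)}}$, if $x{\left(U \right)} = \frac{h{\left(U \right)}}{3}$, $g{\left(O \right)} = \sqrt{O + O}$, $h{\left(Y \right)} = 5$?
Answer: $\frac{11}{15} - 24 \sqrt{-20 + 2 \sqrt{3}} \approx 0.73333 - 97.594 i$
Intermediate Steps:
$g{\left(O \right)} = \sqrt{2} \sqrt{O}$ ($g{\left(O \right)} = \sqrt{2 O} = \sqrt{2} \sqrt{O}$)
$x{\left(U \right)} = \frac{5}{3}$
$u{\left(K \right)} = \frac{11}{15}$ ($u{\left(K \right)} = \frac{8}{5} - \frac{6 - \frac{5}{3}}{5} = \frac{8}{5} - \frac{13}{15} = \frac{11}{15}$)
$u{\left(0 \right)} - 24 \sqrt{-20 + g{\left(6 \right)}} = \frac{11}{15} - 24 \sqrt{-20 + \sqrt{2} \sqrt{6}} = \frac{11}{15} - 24 \sqrt{-20 + 2 \sqrt{3}}$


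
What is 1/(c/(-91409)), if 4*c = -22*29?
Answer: 182818/319 ≈ 573.10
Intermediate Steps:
c = -319/2 (c = (-22*29)/4 = (1/4)*(-638) = -319/2 ≈ -159.50)
1/(c/(-91409)) = 1/(-319/2/(-91409)) = 1/(-319/2*(-1/91409)) = 1/(319/182818) = 182818/319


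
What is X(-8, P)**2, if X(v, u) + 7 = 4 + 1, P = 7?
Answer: 4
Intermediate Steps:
X(v, u) = -2 (X(v, u) = -7 + (4 + 1) = -7 + 5 = -2)
X(-8, P)**2 = (-2)**2 = 4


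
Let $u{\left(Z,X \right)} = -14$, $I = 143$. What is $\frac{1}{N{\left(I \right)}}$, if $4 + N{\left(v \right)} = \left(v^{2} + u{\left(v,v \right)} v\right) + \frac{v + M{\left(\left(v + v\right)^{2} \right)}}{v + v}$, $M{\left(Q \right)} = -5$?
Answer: $\frac{143}{2637418} \approx 5.422 \cdot 10^{-5}$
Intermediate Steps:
$N{\left(v \right)} = -4 + v^{2} - 14 v + \frac{-5 + v}{2 v}$ ($N{\left(v \right)} = -4 + \left(\left(v^{2} - 14 v\right) + \frac{v - 5}{v + v}\right) = -4 + \left(\left(v^{2} - 14 v\right) + \frac{-5 + v}{2 v}\right) = -4 + \left(v^{2} - 14 v + \frac{-5 + v}{2 v}\right) = -4 + v^{2} - 14 v + \frac{-5 + v}{2 v}$)
$\frac{1}{N{\left(I \right)}} = \frac{1}{- \frac{7}{2} + 143^{2} - 2002 - \frac{5}{2 \cdot 143}} = \frac{1}{- \frac{7}{2} + 20449 - 2002 - \frac{5}{286}} = \frac{1}{\frac{2637418}{143}} = \frac{143}{2637418}$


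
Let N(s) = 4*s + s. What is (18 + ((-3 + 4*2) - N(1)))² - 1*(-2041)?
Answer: 2365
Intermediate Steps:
N(s) = 5*s
(18 + ((-3 + 4*2) - N(1)))² - 1*(-2041) = (18 + ((-3 + 4*2) - 5))² - 1*(-2041) = (18 + ((-3 + 8) - 1*5))² + 2041 = (18 + (5 - 5))² + 2041 = (18 + 0)² + 2041 = 18² + 2041 = 324 + 2041 = 2365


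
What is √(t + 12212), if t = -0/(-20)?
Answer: 2*√3053 ≈ 110.51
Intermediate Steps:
t = 0 (t = -0*(-1)/20 = -125504*0 = 0)
√(t + 12212) = √(0 + 12212) = √12212 = 2*√3053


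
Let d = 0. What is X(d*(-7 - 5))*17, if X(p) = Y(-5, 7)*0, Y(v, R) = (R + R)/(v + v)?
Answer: 0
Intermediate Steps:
Y(v, R) = R/v (Y(v, R) = (2*R)/((2*v)) = (2*R)*(1/(2*v)) = R/v)
X(p) = 0 (X(p) = (7/(-5))*0 = (7*(-⅕))*0 = -7/5*0 = 0)
X(d*(-7 - 5))*17 = 0*17 = 0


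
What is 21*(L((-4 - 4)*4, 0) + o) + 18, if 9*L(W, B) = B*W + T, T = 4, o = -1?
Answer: 19/3 ≈ 6.3333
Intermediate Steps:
L(W, B) = 4/9 + B*W/9 (L(W, B) = (B*W + 4)/9 = (4 + B*W)/9 = 4/9 + B*W/9)
21*(L((-4 - 4)*4, 0) + o) + 18 = 21*((4/9 + (⅑)*0*((-4 - 4)*4)) - 1) + 18 = 21*((4/9 + (⅑)*0*(-8*4)) - 1) + 18 = 21*((4/9 + (⅑)*0*(-32)) - 1) + 18 = 21*((4/9 + 0) - 1) + 18 = 21*(4/9 - 1) + 18 = 21*(-5/9) + 18 = -35/3 + 18 = 19/3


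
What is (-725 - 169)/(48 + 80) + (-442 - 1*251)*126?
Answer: -5588799/64 ≈ -87325.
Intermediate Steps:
(-725 - 169)/(48 + 80) + (-442 - 1*251)*126 = -894/128 + (-442 - 251)*126 = -894*1/128 - 693*126 = -447/64 - 87318 = -5588799/64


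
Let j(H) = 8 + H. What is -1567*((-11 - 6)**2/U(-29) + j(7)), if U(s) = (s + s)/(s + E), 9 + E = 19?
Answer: -9967687/58 ≈ -1.7186e+5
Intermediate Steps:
E = 10 (E = -9 + 19 = 10)
U(s) = 2*s/(10 + s) (U(s) = (s + s)/(s + 10) = (2*s)/(10 + s) = 2*s/(10 + s))
-1567*((-11 - 6)**2/U(-29) + j(7)) = -1567*((-11 - 6)**2/((2*(-29)/(10 - 29))) + (8 + 7)) = -1567*((-17)**2/((2*(-29)/(-19))) + 15) = -1567*(289/((2*(-29)*(-1/19))) + 15) = -1567*(289/(58/19) + 15) = -1567*(289*(19/58) + 15) = -1567*(5491/58 + 15) = -1567*6361/58 = -9967687/58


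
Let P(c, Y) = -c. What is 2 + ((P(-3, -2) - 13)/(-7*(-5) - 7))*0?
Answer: 2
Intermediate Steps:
2 + ((P(-3, -2) - 13)/(-7*(-5) - 7))*0 = 2 + ((-1*(-3) - 13)/(-7*(-5) - 7))*0 = 2 + ((3 - 13)/(-1*(-35) - 7))*0 = 2 - 10/(35 - 7)*0 = 2 - 10/28*0 = 2 - 10*1/28*0 = 2 - 5/14*0 = 2 + 0 = 2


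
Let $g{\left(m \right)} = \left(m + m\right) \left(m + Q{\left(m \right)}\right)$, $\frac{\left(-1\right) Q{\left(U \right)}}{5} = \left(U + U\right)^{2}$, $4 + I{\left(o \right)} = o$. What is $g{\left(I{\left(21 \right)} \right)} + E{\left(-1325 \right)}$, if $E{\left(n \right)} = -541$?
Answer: $-196483$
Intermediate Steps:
$I{\left(o \right)} = -4 + o$
$Q{\left(U \right)} = - 20 U^{2}$ ($Q{\left(U \right)} = - 5 \left(U + U\right)^{2} = - 5 \left(2 U\right)^{2} = - 5 \cdot 4 U^{2} = - 20 U^{2}$)
$g{\left(m \right)} = 2 m \left(m - 20 m^{2}\right)$ ($g{\left(m \right)} = \left(m + m\right) \left(m - 20 m^{2}\right) = 2 m \left(m - 20 m^{2}\right)$)
$g{\left(I{\left(21 \right)} \right)} + E{\left(-1325 \right)} = \left(-4 + 21\right)^{2} \left(2 - 40 \left(-4 + 21\right)\right) - 541 = 17^{2} \left(2 - 680\right) - 541 = 289 \left(2 - 680\right) - 541 = 289 \left(-678\right) - 541 = -195942 - 541 = -196483$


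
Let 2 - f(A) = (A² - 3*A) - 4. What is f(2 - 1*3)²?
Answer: 4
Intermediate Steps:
f(A) = 6 - A² + 3*A (f(A) = 2 - ((A² - 3*A) - 4) = 2 - (-4 + A² - 3*A) = 2 + (4 - A² + 3*A) = 6 - A² + 3*A)
f(2 - 1*3)² = (6 - (2 - 1*3)² + 3*(2 - 1*3))² = (6 - (2 - 3)² + 3*(2 - 3))² = (6 - 1*(-1)² + 3*(-1))² = (6 - 1*1 - 3)² = (6 - 1 - 3)² = 2² = 4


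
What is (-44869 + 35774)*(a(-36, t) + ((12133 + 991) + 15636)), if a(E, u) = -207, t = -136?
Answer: -259689535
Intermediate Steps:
(-44869 + 35774)*(a(-36, t) + ((12133 + 991) + 15636)) = (-44869 + 35774)*(-207 + ((12133 + 991) + 15636)) = -9095*(-207 + (13124 + 15636)) = -9095*(-207 + 28760) = -9095*28553 = -259689535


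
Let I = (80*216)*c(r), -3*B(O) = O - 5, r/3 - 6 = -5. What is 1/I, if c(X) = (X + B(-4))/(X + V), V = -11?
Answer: -1/12960 ≈ -7.7161e-5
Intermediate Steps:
r = 3 (r = 18 + 3*(-5) = 18 - 15 = 3)
B(O) = 5/3 - O/3 (B(O) = -(O - 5)/3 = -(-5 + O)/3 = 5/3 - O/3)
c(X) = (3 + X)/(-11 + X) (c(X) = (X + (5/3 - 1/3*(-4)))/(X - 11) = (X + (5/3 + 4/3))/(-11 + X) = (X + 3)/(-11 + X) = (3 + X)/(-11 + X))
I = -12960 (I = (80*216)*((3 + 3)/(-11 + 3)) = 17280*(6/(-8)) = 17280*(-1/8*6) = 17280*(-3/4) = -12960)
1/I = 1/(-12960) = -1/12960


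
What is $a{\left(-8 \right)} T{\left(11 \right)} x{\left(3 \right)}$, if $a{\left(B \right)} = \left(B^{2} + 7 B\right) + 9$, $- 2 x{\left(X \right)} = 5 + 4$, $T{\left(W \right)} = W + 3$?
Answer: $-1071$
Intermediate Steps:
$T{\left(W \right)} = 3 + W$
$x{\left(X \right)} = - \frac{9}{2}$ ($x{\left(X \right)} = - \frac{5 + 4}{2} = \left(- \frac{1}{2}\right) 9 = - \frac{9}{2}$)
$a{\left(B \right)} = 9 + B^{2} + 7 B$
$a{\left(-8 \right)} T{\left(11 \right)} x{\left(3 \right)} = \left(9 + \left(-8\right)^{2} + 7 \left(-8\right)\right) \left(3 + 11\right) \left(- \frac{9}{2}\right) = \left(9 + 64 - 56\right) 14 \left(- \frac{9}{2}\right) = 17 \cdot 14 \left(- \frac{9}{2}\right) = 238 \left(- \frac{9}{2}\right) = -1071$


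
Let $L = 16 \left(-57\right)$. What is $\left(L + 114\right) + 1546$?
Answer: $748$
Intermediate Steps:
$L = -912$
$\left(L + 114\right) + 1546 = \left(-912 + 114\right) + 1546 = -798 + 1546 = 748$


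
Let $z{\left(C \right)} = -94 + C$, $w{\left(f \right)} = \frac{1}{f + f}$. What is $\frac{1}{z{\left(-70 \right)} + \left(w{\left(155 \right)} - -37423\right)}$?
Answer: $\frac{310}{11550291} \approx 2.6839 \cdot 10^{-5}$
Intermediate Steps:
$w{\left(f \right)} = \frac{1}{2 f}$
$\frac{1}{z{\left(-70 \right)} + \left(w{\left(155 \right)} - -37423\right)} = \frac{1}{\left(-94 - 70\right) + \left(\frac{1}{2 \cdot 155} - -37423\right)} = \frac{1}{-164 + \left(\frac{1}{2} \cdot \frac{1}{155} + 37423\right)} = \frac{1}{-164 + \left(\frac{1}{310} + 37423\right)} = \frac{1}{-164 + \frac{11601131}{310}} = \frac{1}{\frac{11550291}{310}} = \frac{310}{11550291}$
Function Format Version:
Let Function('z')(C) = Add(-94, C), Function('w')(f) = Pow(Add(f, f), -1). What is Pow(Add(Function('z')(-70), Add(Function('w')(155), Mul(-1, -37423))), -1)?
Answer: Rational(310, 11550291) ≈ 2.6839e-5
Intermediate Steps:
Function('w')(f) = Mul(Rational(1, 2), Pow(f, -1)) (Function('w')(f) = Pow(Mul(2, f), -1) = Mul(Rational(1, 2), Pow(f, -1)))
Pow(Add(Function('z')(-70), Add(Function('w')(155), Mul(-1, -37423))), -1) = Pow(Add(Add(-94, -70), Add(Mul(Rational(1, 2), Pow(155, -1)), Mul(-1, -37423))), -1) = Pow(Add(-164, Add(Mul(Rational(1, 2), Rational(1, 155)), 37423)), -1) = Pow(Add(-164, Add(Rational(1, 310), 37423)), -1) = Pow(Add(-164, Rational(11601131, 310)), -1) = Pow(Rational(11550291, 310), -1) = Rational(310, 11550291)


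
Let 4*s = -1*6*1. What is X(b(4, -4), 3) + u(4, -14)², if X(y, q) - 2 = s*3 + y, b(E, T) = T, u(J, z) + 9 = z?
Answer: 1045/2 ≈ 522.50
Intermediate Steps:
s = -3/2 (s = (-1*6*1)/4 = (-6*1)/4 = (¼)*(-6) = -3/2 ≈ -1.5000)
u(J, z) = -9 + z
X(y, q) = -5/2 + y (X(y, q) = 2 + (-3/2*3 + y) = 2 + (-9/2 + y) = -5/2 + y)
X(b(4, -4), 3) + u(4, -14)² = (-5/2 - 4) + (-9 - 14)² = -13/2 + (-23)² = -13/2 + 529 = 1045/2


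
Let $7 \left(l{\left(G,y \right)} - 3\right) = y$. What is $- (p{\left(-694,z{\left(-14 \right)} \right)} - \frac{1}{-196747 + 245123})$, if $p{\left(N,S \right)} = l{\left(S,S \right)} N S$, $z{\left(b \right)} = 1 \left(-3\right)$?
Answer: $- \frac{1812938969}{338632} \approx -5353.7$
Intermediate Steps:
$z{\left(b \right)} = -3$
$l{\left(G,y \right)} = 3 + \frac{y}{7}$
$p{\left(N,S \right)} = N S \left(3 + \frac{S}{7}\right)$ ($p{\left(N,S \right)} = \left(3 + \frac{S}{7}\right) N S = N \left(3 + \frac{S}{7}\right) S = N S \left(3 + \frac{S}{7}\right)$)
$- (p{\left(-694,z{\left(-14 \right)} \right)} - \frac{1}{-196747 + 245123}) = - (\frac{1}{7} \left(-694\right) \left(-3\right) \left(21 - 3\right) - \frac{1}{-196747 + 245123}) = - (\frac{1}{7} \left(-694\right) \left(-3\right) 18 - \frac{1}{48376}) = - (\frac{37476}{7} - \frac{1}{48376}) = \left(-1\right) \frac{1812938969}{338632} = - \frac{1812938969}{338632}$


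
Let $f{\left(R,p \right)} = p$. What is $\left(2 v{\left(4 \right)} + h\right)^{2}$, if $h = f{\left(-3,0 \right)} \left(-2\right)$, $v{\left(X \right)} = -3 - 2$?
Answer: $100$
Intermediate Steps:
$v{\left(X \right)} = -5$ ($v{\left(X \right)} = -3 - 2 = -5$)
$h = 0$ ($h = 0 \left(-2\right) = 0$)
$\left(2 v{\left(4 \right)} + h\right)^{2} = \left(2 \left(-5\right) + 0\right)^{2} = \left(-10 + 0\right)^{2} = \left(-10\right)^{2} = 100$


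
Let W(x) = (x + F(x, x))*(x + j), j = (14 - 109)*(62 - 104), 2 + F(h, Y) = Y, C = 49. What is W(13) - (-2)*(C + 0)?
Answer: 96170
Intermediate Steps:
F(h, Y) = -2 + Y
j = 3990 (j = -95*(-42) = 3990)
W(x) = (-2 + 2*x)*(3990 + x) (W(x) = (x + (-2 + x))*(x + 3990) = (-2 + 2*x)*(3990 + x))
W(13) - (-2)*(C + 0) = (-7980 + 2*13**2 + 7978*13) - (-2)*(49 + 0) = (-7980 + 2*169 + 103714) - (-2)*49 = (-7980 + 338 + 103714) - 1*(-98) = 96072 + 98 = 96170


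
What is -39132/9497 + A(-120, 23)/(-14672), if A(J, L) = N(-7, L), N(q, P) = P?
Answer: -574363135/139339984 ≈ -4.1220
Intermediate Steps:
A(J, L) = L
-39132/9497 + A(-120, 23)/(-14672) = -39132/9497 + 23/(-14672) = -39132*1/9497 + 23*(-1/14672) = -39132/9497 - 23/14672 = -574363135/139339984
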